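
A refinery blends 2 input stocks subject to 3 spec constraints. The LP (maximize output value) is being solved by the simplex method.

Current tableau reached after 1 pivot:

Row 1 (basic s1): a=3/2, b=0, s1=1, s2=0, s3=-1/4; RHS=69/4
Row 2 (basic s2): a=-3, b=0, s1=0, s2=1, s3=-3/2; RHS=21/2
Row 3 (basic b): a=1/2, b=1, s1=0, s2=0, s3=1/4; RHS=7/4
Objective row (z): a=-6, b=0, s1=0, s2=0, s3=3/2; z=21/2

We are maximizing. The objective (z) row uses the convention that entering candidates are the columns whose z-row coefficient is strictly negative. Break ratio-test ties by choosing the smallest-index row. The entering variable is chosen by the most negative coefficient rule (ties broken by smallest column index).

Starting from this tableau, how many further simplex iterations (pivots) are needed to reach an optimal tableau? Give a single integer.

pivot: a in, b out → z = 63/2
No improving column remains; optimal.

1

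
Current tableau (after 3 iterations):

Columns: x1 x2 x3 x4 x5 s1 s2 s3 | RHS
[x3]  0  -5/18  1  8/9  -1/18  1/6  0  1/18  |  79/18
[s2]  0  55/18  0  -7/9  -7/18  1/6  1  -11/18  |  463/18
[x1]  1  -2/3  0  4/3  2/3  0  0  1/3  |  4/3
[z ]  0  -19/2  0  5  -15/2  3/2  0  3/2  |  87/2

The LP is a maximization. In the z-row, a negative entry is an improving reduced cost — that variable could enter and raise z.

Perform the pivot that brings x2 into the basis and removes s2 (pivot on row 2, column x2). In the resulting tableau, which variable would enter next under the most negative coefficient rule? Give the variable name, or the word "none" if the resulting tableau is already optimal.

x5

Pivot element 55/18. New z-row = old z-row − (-19/2)·(row 2/(55/18)).
Updated z-row coefficients: x1: 0, x2: 0, x3: 0, x4: 142/55, x5: -479/55, s1: 111/55, s2: 171/55, s3: -2/5.
The most negative is -479/55 in column x5, so x5 would enter next.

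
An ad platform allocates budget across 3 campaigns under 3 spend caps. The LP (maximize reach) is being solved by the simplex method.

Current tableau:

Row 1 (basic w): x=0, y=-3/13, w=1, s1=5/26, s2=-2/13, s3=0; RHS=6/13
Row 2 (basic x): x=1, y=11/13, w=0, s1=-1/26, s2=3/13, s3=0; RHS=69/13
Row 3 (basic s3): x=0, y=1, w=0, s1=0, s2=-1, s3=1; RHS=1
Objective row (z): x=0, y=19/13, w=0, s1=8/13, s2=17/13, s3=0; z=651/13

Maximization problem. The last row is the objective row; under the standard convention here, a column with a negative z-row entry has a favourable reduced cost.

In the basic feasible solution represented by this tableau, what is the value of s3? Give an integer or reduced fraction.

s3 is basic (row 3); its value is the RHS of that row: 1.

1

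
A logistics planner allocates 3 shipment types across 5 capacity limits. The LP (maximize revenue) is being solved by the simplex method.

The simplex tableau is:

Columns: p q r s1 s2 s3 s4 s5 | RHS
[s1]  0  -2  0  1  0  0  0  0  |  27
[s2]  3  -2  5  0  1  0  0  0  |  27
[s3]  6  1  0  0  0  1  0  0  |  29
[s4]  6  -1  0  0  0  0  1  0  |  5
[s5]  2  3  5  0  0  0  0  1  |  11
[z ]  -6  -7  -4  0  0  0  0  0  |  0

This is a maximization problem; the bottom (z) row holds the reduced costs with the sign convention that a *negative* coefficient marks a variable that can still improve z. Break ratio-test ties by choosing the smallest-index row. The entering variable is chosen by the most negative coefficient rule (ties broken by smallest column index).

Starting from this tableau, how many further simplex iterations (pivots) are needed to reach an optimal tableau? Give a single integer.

2

pivot: q in, s5 out → z = 77/3
pivot: p in, s4 out → z = 137/5
No improving column remains; optimal.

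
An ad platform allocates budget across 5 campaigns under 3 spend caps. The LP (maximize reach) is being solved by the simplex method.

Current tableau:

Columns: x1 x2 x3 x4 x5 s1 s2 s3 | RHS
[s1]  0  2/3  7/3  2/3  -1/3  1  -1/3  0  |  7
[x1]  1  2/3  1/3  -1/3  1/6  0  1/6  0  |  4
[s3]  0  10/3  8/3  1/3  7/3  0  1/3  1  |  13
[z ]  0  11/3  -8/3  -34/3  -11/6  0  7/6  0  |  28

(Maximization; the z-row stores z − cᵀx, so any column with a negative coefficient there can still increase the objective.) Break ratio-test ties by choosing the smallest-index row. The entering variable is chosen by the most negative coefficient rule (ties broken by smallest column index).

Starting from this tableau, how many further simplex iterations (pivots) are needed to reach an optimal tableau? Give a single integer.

3

pivot: x4 in, s1 out → z = 147
pivot: x5 in, s3 out → z = 351/2
pivot: s2 in, x5 out → z = 465/2
No improving column remains; optimal.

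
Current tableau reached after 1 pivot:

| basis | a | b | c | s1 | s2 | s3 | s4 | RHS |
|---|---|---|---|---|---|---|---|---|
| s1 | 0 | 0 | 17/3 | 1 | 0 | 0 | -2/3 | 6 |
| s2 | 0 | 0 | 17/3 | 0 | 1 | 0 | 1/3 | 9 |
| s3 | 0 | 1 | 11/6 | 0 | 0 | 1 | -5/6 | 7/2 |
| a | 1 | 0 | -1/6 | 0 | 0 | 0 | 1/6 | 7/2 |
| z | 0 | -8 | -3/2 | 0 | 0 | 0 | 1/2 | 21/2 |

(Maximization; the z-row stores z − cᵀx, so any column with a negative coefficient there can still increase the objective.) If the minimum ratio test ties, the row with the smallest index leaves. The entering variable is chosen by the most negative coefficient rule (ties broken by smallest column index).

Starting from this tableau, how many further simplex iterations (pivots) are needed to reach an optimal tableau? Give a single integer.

2

pivot: b in, s3 out → z = 77/2
pivot: s4 in, a out → z = 168
No improving column remains; optimal.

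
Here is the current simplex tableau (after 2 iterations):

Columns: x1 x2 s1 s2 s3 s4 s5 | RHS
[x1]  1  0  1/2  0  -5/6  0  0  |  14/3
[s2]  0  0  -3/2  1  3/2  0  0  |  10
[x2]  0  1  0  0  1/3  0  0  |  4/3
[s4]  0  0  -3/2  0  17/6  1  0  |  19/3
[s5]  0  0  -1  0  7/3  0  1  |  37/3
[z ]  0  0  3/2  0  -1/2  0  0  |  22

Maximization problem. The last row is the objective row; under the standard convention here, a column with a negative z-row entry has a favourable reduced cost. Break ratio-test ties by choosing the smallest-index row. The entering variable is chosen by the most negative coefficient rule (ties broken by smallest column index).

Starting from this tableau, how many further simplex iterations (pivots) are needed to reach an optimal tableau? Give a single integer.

1

pivot: s3 in, s4 out → z = 393/17
No improving column remains; optimal.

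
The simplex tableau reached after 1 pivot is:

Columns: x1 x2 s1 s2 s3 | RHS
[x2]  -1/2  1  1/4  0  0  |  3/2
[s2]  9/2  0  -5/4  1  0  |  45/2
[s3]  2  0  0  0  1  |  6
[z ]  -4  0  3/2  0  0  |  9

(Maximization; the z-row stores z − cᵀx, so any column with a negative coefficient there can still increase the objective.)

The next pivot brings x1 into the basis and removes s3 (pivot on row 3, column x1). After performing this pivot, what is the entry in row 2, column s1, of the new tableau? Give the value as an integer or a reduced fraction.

-5/4

Pivot element is row 3, column x1: 2.
Normalize row 3: new (row 3, s1) = 0/2 = 0.
row 2 ← row 2 − (9/2)·(new row 3): -5/4 − (9/2)·0 = -5/4.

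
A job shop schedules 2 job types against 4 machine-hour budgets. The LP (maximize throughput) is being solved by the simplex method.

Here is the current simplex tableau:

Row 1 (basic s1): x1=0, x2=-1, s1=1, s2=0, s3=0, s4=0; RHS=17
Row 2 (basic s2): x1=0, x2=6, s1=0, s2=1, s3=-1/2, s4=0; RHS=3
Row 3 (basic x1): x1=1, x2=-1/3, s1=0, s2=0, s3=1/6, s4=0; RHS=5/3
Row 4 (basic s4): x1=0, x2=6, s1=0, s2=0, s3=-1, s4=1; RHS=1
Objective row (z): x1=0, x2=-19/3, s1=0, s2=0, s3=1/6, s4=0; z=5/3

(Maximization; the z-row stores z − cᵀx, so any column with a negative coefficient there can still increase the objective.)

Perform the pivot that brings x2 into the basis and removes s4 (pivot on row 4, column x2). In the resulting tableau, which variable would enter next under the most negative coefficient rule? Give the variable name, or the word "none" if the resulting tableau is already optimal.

Pivot element 6. New z-row = old z-row − (-19/3)·(row 4/6).
Updated z-row coefficients: x1: 0, x2: 0, s1: 0, s2: 0, s3: -8/9, s4: 19/18.
The most negative is -8/9 in column s3, so s3 would enter next.

s3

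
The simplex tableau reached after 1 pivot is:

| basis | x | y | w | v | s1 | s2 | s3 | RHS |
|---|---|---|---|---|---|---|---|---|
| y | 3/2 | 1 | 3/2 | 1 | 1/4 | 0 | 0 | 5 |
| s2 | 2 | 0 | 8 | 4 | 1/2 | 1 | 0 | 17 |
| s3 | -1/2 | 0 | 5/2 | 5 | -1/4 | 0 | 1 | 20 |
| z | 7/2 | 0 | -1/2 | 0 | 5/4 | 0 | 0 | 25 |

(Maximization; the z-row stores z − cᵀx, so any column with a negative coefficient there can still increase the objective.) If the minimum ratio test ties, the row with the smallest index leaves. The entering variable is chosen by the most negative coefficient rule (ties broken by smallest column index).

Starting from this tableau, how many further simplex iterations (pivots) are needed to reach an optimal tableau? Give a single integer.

1

pivot: w in, s2 out → z = 417/16
No improving column remains; optimal.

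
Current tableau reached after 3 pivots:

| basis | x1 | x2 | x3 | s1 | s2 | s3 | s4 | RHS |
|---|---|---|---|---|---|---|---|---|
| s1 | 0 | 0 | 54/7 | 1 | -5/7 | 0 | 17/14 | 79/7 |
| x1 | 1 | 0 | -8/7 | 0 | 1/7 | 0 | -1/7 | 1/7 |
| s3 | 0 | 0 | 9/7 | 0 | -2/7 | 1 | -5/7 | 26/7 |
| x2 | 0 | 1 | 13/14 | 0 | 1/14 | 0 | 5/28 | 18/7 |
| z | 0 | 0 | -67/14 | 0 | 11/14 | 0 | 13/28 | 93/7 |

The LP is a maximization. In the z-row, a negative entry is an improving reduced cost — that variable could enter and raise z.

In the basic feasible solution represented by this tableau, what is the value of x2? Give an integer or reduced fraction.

18/7

x2 is basic (row 4); its value is the RHS of that row: 18/7.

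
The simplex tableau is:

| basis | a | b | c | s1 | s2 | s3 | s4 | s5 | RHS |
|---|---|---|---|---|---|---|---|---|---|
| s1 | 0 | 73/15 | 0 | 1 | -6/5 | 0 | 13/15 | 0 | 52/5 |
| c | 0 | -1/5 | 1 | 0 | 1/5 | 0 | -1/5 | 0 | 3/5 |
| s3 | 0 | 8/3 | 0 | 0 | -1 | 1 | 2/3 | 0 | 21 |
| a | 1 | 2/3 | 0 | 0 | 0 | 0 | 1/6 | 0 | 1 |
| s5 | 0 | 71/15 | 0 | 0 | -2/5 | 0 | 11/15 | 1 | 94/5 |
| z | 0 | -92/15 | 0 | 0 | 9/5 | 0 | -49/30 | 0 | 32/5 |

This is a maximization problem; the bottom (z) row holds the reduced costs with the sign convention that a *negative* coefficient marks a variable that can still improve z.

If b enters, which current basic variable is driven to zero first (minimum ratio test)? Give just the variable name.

Ratios: row 1 (s1): (52/5)/(73/15) = 156/73; row 2 (c): entry -1/5 ≤ 0, skip; row 3 (s3): 21/(8/3) = 63/8; row 4 (a): 1/(2/3) = 3/2; row 5 (s5): (94/5)/(71/15) = 282/71.
Minimum ratio 3/2 is in the a row, so a leaves.

a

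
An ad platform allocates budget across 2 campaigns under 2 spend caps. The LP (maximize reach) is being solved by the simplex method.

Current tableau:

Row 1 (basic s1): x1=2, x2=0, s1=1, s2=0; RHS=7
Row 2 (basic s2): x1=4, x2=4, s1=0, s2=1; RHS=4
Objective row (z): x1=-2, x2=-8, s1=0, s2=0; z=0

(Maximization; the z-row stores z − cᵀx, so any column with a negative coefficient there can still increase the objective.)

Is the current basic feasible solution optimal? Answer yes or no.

no

Column x1 has objective-row coefficient -2, which is negative; an improving pivot exists, so not yet optimal.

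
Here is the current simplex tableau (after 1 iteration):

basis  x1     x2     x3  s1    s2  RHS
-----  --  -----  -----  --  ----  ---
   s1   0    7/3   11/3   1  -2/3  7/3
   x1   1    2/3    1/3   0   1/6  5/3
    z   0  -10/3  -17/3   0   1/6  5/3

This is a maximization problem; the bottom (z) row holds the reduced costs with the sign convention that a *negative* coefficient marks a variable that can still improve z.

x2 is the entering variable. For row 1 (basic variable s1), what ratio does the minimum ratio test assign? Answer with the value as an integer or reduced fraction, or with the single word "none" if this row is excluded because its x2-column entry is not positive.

Ratio = RHS / (x2 entry) = (7/3) / (7/3) = 1.

1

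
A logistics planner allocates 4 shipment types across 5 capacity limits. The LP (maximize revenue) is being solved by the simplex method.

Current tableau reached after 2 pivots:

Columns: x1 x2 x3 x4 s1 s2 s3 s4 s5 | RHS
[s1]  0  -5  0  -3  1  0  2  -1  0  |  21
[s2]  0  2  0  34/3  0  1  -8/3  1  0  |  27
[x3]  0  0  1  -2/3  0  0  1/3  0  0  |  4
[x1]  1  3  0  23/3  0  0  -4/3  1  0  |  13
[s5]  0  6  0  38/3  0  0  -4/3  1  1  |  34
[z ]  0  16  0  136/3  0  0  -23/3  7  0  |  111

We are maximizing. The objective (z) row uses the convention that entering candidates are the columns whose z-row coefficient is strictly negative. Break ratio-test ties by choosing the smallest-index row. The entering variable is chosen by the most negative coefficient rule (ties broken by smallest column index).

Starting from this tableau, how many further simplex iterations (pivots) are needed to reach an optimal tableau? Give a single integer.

2

pivot: s3 in, s1 out → z = 383/2
pivot: x2 in, x3 out → z = 967/5
No improving column remains; optimal.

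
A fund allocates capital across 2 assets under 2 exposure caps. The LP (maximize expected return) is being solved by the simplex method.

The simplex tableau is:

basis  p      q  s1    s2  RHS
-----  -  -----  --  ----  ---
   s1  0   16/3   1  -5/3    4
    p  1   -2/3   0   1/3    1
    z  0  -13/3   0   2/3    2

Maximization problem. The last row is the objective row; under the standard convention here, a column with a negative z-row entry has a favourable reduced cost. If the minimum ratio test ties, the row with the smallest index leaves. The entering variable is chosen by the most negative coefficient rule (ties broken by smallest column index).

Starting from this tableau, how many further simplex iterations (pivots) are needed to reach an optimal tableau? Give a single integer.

2

pivot: q in, s1 out → z = 21/4
pivot: s2 in, p out → z = 27/2
No improving column remains; optimal.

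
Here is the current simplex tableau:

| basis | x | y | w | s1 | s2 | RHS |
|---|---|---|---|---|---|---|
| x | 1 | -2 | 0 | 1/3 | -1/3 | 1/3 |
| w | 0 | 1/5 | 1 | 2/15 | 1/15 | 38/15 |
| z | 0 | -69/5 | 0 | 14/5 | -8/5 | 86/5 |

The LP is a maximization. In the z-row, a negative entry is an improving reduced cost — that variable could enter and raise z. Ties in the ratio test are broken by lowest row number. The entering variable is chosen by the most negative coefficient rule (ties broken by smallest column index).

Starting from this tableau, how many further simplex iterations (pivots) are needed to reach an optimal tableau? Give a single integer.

1

pivot: y in, w out → z = 192
No improving column remains; optimal.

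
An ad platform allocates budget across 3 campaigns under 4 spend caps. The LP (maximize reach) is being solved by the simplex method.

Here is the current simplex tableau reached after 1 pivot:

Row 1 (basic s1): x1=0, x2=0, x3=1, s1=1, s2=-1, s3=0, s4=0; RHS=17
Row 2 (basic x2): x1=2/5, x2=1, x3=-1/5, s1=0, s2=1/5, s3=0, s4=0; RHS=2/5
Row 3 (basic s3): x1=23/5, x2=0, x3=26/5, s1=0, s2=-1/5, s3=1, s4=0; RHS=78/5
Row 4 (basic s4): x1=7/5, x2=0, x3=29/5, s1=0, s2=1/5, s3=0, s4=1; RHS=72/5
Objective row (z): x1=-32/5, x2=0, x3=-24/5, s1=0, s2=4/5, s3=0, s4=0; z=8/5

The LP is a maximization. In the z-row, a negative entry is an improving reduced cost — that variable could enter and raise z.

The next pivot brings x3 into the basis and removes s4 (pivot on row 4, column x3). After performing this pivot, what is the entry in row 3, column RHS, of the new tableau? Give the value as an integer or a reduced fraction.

78/29

Pivot element is row 4, column x3: 29/5.
Normalize row 4: new (row 4, RHS) = (72/5)/(29/5) = 72/29.
row 3 ← row 3 − (26/5)·(new row 4): 78/5 − (26/5)·(72/29) = 78/29.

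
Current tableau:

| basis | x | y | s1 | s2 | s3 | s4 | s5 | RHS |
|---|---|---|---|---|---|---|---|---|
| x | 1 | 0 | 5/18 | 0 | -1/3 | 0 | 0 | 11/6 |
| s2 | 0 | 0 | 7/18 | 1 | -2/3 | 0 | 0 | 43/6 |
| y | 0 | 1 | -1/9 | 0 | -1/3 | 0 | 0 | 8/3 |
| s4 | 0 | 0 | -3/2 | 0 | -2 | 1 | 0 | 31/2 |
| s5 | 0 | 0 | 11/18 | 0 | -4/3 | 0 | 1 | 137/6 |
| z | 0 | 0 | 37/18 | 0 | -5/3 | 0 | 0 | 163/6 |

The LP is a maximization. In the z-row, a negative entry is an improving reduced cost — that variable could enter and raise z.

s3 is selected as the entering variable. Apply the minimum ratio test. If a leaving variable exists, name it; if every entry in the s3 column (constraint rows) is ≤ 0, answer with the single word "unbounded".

s3-column entries: row 1: -1/3, row 2: -2/3, row 3: -1/3, row 4: -2, row 5: -4/3. All ≤ 0, so s3 can increase without bound; the LP is unbounded in this direction.

unbounded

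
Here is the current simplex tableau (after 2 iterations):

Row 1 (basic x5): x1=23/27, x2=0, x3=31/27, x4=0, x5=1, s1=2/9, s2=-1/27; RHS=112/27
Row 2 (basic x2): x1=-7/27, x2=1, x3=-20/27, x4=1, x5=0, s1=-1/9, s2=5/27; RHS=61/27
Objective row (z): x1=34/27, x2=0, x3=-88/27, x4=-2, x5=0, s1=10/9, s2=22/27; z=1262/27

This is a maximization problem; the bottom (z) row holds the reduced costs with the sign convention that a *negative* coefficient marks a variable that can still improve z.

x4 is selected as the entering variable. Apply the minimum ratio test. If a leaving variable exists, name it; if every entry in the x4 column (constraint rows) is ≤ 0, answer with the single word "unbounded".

x2

Ratios: row 1 (x5): entry 0 ≤ 0, skip; row 2 (x2): (61/27)/1 = 61/27.
Minimum ratio is in the x2 row, so x2 leaves.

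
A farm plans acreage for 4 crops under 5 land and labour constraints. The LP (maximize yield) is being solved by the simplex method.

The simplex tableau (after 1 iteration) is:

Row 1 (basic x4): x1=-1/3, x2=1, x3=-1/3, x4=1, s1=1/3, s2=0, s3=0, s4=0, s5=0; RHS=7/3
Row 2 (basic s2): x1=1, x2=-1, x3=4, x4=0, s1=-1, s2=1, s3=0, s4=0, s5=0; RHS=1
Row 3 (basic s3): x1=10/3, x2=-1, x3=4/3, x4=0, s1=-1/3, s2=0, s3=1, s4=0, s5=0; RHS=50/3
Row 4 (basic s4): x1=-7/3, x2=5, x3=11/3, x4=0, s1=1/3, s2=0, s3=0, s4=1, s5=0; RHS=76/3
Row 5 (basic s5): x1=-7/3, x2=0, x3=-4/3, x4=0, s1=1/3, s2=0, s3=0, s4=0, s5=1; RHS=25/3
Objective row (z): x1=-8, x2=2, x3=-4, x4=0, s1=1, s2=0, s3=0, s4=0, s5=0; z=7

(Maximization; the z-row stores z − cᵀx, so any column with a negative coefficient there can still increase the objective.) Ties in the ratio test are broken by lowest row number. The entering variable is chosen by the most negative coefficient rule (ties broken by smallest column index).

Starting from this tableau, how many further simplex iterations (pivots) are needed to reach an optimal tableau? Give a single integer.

3

pivot: x1 in, s2 out → z = 15
pivot: s1 in, s3 out → z = 415/9
pivot: x2 in, x4 out → z = 145/3
No improving column remains; optimal.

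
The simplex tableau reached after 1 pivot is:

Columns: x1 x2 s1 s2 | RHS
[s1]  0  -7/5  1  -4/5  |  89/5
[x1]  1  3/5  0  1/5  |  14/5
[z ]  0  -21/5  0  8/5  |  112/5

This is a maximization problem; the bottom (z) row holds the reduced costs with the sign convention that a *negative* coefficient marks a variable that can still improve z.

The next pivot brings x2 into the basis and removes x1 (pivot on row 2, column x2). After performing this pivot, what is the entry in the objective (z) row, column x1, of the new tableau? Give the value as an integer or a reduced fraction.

7

Pivot element is row 2, column x2: 3/5.
Normalize row 2: new (row 2, x1) = 1/(3/5) = 5/3.
z-row ← z-row − (-21/5)·(new row 2): 0 − (-21/5)·(5/3) = 7.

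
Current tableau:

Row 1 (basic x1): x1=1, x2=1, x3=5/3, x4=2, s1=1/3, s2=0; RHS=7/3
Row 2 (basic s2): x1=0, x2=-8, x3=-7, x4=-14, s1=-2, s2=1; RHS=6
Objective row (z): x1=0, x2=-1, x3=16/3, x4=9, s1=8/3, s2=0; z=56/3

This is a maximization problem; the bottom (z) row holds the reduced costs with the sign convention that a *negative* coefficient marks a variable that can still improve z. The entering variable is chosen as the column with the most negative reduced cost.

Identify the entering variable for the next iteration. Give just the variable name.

Objective-row coefficients: x1: 0, x2: -1, x3: 16/3, x4: 9, s1: 8/3, s2: 0.
The most negative is -1 in column x2, so x2 enters.

x2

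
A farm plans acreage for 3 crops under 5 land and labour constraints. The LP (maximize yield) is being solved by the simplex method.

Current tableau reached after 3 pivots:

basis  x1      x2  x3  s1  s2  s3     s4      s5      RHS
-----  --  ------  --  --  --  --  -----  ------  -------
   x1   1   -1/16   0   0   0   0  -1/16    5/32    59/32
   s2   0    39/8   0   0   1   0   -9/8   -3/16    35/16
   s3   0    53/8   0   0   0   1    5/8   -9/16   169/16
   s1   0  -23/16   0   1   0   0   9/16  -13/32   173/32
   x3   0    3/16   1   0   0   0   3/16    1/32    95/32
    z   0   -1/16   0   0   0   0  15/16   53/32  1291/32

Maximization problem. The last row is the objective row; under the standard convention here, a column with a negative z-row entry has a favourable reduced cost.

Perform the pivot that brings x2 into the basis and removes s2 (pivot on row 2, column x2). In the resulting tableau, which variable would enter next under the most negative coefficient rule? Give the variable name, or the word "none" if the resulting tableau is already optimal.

Pivot element 39/8. New z-row = old z-row − (-1/16)·(row 2/(39/8)).
Updated z-row coefficients: x1: 0, x2: 0, x3: 0, s1: 0, s2: 1/78, s3: 0, s4: 12/13, s5: 43/26.
No coefficient is strictly negative; the tableau after this pivot is optimal.

none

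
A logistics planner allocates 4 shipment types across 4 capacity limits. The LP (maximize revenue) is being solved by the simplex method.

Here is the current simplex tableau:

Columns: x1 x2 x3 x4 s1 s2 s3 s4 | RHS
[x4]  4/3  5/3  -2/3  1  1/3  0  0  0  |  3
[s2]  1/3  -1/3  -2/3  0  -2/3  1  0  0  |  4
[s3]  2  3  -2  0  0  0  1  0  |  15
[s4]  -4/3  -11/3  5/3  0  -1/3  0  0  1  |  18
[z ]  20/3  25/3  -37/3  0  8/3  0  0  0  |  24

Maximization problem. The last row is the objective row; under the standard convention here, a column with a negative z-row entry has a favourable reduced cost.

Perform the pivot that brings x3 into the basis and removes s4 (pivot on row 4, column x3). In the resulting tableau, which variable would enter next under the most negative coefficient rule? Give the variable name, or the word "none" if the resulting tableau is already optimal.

Pivot element 5/3. New z-row = old z-row − (-37/3)·(row 4/(5/3)).
Updated z-row coefficients: x1: -16/5, x2: -94/5, x3: 0, x4: 0, s1: 1/5, s2: 0, s3: 0, s4: 37/5.
The most negative is -94/5 in column x2, so x2 would enter next.

x2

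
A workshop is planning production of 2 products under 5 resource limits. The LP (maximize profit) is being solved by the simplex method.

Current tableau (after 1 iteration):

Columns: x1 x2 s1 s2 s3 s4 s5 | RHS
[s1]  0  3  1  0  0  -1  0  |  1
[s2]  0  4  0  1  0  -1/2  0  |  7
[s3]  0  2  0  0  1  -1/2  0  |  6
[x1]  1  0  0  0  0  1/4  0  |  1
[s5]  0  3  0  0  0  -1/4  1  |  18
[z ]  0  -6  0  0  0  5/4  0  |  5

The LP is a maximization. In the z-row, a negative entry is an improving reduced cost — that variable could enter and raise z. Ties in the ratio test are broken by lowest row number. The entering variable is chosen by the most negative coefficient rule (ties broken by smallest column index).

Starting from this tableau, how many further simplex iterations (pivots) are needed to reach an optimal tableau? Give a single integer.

pivot: x2 in, s1 out → z = 7
pivot: s4 in, x1 out → z = 10
No improving column remains; optimal.

2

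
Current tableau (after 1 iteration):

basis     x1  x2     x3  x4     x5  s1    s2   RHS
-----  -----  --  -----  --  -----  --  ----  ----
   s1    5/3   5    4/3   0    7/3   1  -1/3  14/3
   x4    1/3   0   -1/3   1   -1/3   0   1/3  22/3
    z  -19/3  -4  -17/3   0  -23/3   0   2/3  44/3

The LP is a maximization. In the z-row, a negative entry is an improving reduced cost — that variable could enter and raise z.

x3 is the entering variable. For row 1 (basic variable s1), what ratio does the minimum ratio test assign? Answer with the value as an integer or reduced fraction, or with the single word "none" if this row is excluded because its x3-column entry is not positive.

Ratio = RHS / (x3 entry) = (14/3) / (4/3) = 7/2.

7/2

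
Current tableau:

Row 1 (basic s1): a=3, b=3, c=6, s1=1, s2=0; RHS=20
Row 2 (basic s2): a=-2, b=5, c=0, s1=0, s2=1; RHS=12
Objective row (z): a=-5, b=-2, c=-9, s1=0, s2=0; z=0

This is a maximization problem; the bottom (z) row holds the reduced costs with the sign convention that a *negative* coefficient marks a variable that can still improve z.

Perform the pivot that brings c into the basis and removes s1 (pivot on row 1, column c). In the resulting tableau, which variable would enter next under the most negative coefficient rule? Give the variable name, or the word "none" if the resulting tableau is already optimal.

Pivot element 6. New z-row = old z-row − (-9)·(row 1/6).
Updated z-row coefficients: a: -1/2, b: 5/2, c: 0, s1: 3/2, s2: 0.
The most negative is -1/2 in column a, so a would enter next.

a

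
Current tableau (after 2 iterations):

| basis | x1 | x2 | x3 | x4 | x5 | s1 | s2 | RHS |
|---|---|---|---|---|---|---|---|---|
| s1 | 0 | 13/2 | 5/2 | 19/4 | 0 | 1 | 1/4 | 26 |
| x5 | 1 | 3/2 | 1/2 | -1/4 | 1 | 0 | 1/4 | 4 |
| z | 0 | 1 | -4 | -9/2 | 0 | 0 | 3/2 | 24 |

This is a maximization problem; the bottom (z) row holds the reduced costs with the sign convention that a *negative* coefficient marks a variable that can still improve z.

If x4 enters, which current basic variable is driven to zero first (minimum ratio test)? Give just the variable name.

Ratios: row 1 (s1): 26/(19/4) = 104/19; row 2 (x5): entry -1/4 ≤ 0, skip.
Minimum ratio 104/19 is in the s1 row, so s1 leaves.

s1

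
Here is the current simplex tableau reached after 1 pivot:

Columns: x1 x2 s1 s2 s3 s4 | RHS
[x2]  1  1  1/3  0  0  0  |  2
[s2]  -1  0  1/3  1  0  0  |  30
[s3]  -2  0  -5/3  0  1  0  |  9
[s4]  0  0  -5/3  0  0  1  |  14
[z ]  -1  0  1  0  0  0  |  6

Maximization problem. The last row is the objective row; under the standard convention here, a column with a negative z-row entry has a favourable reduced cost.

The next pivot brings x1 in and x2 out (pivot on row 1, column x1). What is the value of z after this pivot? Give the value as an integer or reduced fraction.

8

Minimum ratio for x1: 2/1 = 2.
z changes by −(z-row coeff of x1)·ratio = −(-1)·2 = 2.
New z = 6 + 2 = 8.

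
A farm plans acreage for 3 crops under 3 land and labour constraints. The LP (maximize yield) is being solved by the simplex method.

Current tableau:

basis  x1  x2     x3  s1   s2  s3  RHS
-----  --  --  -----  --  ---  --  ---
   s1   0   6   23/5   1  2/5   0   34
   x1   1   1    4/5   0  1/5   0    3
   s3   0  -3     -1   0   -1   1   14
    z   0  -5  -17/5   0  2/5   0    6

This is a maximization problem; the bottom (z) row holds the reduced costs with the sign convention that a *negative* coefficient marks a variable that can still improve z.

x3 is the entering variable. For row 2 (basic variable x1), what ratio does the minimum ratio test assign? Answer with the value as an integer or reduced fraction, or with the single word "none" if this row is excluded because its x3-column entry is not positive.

15/4

Ratio = RHS / (x3 entry) = 3 / (4/5) = 15/4.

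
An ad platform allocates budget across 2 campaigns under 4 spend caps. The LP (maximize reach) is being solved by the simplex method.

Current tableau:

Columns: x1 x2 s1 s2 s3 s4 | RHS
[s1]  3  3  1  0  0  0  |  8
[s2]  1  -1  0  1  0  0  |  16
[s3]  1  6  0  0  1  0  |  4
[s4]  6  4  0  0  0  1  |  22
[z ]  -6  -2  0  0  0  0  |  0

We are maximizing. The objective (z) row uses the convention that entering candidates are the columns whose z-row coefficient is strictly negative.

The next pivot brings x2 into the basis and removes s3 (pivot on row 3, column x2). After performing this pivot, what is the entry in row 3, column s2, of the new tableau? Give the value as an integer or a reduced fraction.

0

Pivot element is row 3, column x2: 6.
Normalize row 3: new (row 3, s2) = 0/6 = 0.
Row 3 is the pivot row, so the entry is 0.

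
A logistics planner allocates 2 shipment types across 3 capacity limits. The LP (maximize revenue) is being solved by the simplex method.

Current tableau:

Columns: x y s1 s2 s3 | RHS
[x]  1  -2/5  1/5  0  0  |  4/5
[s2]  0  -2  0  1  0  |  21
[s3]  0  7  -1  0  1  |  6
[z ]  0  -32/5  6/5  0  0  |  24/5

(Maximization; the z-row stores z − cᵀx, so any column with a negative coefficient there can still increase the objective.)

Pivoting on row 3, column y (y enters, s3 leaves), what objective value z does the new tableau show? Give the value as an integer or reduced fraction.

72/7

Minimum ratio for y: 6/7 = 6/7.
z changes by −(z-row coeff of y)·ratio = −(-32/5)·(6/7) = 192/35.
New z = 24/5 + (192/35) = 72/7.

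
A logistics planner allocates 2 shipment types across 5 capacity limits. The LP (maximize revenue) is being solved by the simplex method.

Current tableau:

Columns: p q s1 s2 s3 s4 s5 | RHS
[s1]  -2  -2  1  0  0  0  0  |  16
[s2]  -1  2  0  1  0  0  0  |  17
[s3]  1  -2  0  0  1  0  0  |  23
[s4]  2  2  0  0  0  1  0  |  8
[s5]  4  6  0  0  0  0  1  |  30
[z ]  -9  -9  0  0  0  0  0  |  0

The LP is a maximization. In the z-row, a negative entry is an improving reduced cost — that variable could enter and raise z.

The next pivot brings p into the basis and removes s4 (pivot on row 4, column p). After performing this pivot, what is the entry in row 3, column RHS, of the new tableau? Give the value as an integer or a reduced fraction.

Pivot element is row 4, column p: 2.
Normalize row 4: new (row 4, RHS) = 8/2 = 4.
row 3 ← row 3 − 1·(new row 4): 23 − 1·4 = 19.

19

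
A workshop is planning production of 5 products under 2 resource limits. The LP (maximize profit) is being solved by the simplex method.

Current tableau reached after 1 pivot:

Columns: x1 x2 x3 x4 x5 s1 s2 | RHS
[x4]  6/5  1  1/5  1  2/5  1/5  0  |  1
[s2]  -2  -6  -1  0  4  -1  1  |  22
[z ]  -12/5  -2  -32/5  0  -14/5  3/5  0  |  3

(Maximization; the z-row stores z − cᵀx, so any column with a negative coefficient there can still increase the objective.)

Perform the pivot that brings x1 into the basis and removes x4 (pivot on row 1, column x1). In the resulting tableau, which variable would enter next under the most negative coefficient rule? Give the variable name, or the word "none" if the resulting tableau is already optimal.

x3

Pivot element 6/5. New z-row = old z-row − (-12/5)·(row 1/(6/5)).
Updated z-row coefficients: x1: 0, x2: 0, x3: -6, x4: 2, x5: -2, s1: 1, s2: 0.
The most negative is -6 in column x3, so x3 would enter next.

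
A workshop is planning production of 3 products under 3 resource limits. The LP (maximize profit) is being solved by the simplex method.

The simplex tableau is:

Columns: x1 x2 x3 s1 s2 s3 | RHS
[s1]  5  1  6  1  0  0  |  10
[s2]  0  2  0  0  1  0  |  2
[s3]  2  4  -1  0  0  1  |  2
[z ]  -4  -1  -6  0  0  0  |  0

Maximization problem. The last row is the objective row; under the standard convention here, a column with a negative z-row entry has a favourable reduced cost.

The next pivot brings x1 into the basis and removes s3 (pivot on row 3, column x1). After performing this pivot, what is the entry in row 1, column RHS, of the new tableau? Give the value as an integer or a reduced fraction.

5

Pivot element is row 3, column x1: 2.
Normalize row 3: new (row 3, RHS) = 2/2 = 1.
row 1 ← row 1 − 5·(new row 3): 10 − 5·1 = 5.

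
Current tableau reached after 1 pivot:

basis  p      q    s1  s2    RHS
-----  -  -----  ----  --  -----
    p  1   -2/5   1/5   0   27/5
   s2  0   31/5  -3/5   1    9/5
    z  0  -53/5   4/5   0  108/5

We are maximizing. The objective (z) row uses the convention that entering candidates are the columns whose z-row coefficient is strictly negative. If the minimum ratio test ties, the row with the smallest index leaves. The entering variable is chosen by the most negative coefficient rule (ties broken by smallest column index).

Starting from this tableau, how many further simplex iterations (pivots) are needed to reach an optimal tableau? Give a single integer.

pivot: q in, s2 out → z = 765/31
pivot: s1 in, p out → z = 162/5
No improving column remains; optimal.

2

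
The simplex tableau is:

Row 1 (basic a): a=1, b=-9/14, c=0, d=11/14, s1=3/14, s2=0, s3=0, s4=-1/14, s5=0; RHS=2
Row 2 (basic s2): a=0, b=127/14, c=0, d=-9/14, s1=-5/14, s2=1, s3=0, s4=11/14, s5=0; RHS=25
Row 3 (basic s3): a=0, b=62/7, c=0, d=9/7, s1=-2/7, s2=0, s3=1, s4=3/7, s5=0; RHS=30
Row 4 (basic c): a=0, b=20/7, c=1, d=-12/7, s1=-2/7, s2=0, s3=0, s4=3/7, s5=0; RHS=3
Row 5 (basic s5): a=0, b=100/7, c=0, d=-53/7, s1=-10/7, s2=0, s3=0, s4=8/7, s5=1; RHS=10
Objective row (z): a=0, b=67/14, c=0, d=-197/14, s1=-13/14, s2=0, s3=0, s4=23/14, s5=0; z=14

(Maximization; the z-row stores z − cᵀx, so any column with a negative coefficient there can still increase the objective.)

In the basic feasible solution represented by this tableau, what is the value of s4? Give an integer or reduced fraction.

0

s4 is nonbasic (not in the basis column), so its value in the current BFS is 0.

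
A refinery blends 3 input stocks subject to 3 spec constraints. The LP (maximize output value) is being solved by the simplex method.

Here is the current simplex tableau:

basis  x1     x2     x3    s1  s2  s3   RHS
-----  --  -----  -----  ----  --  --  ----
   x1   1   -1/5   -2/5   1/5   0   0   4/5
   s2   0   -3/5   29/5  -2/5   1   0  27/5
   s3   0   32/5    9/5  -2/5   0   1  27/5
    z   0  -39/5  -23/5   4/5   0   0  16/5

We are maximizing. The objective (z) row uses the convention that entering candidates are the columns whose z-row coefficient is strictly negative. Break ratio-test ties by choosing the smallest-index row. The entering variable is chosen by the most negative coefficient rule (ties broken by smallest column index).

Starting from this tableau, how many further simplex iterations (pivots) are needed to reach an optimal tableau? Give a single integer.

2

pivot: x2 in, s3 out → z = 313/32
pivot: x3 in, s2 out → z = 2323/191
No improving column remains; optimal.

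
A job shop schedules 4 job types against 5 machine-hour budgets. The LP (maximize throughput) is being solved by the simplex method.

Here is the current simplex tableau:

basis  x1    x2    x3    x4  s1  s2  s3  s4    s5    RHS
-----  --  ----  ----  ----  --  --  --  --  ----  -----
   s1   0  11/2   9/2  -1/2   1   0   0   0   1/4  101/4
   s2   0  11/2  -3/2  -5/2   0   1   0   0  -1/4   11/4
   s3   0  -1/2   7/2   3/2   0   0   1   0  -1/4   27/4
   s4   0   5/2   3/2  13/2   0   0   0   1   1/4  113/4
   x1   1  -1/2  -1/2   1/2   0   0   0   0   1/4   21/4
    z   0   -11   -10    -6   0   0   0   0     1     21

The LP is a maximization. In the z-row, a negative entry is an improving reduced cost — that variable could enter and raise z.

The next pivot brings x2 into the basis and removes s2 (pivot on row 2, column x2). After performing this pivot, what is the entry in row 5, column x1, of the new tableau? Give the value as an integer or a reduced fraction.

1

Pivot element is row 2, column x2: 11/2.
Normalize row 2: new (row 2, x1) = 0/(11/2) = 0.
row 5 ← row 5 − (-1/2)·(new row 2): 1 − (-1/2)·0 = 1.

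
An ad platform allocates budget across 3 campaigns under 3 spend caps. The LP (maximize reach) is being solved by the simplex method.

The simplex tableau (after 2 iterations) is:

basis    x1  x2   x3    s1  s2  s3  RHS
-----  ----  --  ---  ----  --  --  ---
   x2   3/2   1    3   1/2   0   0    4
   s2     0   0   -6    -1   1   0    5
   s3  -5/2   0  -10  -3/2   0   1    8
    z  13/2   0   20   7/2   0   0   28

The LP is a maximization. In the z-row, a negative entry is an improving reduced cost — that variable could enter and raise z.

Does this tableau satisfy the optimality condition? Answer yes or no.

yes

No objective-row coefficient is strictly negative, so no entering variable exists; the tableau is optimal.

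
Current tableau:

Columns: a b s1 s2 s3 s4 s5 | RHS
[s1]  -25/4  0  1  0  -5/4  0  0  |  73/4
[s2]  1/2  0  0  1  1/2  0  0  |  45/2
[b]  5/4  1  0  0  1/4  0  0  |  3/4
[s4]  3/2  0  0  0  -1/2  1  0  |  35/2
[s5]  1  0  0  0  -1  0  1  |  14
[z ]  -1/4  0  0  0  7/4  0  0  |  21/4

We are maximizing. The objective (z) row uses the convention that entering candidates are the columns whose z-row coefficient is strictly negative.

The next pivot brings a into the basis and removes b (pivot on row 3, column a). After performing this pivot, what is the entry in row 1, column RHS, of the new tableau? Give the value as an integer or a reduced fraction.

22

Pivot element is row 3, column a: 5/4.
Normalize row 3: new (row 3, RHS) = (3/4)/(5/4) = 3/5.
row 1 ← row 1 − (-25/4)·(new row 3): 73/4 − (-25/4)·(3/5) = 22.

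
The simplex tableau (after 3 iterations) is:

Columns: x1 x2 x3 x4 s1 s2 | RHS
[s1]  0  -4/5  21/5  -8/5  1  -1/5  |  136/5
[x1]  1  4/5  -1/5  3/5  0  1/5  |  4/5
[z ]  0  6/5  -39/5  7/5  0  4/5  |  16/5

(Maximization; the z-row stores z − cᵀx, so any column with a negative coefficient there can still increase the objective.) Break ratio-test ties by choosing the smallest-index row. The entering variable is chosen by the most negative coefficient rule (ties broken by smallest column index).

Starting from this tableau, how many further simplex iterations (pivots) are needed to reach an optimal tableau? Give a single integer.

pivot: x3 in, s1 out → z = 376/7
pivot: x4 in, x1 out → z = 60
No improving column remains; optimal.

2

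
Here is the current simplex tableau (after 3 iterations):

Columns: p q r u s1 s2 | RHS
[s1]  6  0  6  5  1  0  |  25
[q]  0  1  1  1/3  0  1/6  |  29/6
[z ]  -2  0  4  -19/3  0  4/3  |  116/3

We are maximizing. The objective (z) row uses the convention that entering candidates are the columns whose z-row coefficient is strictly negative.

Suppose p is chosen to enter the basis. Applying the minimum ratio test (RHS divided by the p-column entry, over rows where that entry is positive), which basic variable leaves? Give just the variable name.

s1

Ratios: row 1 (s1): 25/6 = 25/6; row 2 (q): entry 0 ≤ 0, skip.
Minimum ratio 25/6 is in the s1 row, so s1 leaves.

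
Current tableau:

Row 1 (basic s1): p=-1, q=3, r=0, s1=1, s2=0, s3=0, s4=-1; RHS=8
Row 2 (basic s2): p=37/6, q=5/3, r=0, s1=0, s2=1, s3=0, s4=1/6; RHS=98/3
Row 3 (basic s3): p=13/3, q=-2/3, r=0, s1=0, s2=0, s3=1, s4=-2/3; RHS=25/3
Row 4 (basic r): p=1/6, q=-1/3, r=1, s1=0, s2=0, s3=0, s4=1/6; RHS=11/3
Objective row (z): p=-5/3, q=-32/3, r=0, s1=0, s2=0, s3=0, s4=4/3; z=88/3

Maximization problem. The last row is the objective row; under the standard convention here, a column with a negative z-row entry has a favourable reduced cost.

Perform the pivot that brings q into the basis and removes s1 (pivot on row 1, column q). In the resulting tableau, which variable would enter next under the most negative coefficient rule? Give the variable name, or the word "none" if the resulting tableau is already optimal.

p

Pivot element 3. New z-row = old z-row − (-32/3)·(row 1/3).
Updated z-row coefficients: p: -47/9, q: 0, r: 0, s1: 32/9, s2: 0, s3: 0, s4: -20/9.
The most negative is -47/9 in column p, so p would enter next.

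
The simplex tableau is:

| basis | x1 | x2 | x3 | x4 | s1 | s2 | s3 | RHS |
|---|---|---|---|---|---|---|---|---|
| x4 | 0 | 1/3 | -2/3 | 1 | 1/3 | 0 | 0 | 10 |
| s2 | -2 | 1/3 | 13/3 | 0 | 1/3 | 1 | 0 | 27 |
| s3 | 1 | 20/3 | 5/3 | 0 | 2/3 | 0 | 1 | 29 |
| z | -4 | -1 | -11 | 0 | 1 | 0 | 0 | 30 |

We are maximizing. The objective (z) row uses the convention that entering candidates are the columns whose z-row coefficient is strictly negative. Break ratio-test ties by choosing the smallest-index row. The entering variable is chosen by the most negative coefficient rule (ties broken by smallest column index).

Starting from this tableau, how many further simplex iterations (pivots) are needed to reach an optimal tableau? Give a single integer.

2

pivot: x3 in, s2 out → z = 1281/13
pivot: x1 in, s3 out → z = 4463/23
No improving column remains; optimal.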